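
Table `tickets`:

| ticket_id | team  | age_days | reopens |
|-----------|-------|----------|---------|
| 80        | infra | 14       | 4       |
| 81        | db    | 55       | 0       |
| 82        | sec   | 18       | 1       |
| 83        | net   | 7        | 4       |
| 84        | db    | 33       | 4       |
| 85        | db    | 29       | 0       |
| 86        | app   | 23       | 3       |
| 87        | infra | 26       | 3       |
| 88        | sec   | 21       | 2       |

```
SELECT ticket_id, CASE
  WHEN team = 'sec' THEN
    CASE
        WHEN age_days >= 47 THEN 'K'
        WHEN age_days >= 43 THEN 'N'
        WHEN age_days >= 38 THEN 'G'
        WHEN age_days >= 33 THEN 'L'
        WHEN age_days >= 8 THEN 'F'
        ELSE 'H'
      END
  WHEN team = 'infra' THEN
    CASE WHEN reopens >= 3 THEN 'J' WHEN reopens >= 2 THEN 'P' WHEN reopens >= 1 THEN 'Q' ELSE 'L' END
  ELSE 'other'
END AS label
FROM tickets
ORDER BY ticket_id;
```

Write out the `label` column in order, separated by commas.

J, other, F, other, other, other, other, J, F

ticket_id=80: team='infra' → inner[reopens >= 3] → J
ticket_id=81: team='db' → outer ELSE → other
ticket_id=82: team='sec' → inner[age_days >= 8] → F
ticket_id=83: team='net' → outer ELSE → other
ticket_id=84: team='db' → outer ELSE → other
ticket_id=85: team='db' → outer ELSE → other
ticket_id=86: team='app' → outer ELSE → other
ticket_id=87: team='infra' → inner[reopens >= 3] → J
ticket_id=88: team='sec' → inner[age_days >= 8] → F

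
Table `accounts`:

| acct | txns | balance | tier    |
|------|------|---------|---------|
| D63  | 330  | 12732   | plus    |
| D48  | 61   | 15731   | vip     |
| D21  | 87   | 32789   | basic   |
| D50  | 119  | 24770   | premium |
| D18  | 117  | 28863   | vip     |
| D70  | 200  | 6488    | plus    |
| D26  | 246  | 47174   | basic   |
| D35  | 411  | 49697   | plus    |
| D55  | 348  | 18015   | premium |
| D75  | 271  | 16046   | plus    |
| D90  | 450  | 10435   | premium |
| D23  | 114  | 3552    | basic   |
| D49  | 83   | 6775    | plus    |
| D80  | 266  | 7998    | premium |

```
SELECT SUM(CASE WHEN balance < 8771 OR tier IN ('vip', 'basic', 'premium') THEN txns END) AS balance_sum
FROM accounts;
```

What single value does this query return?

acct=D63: ✗
acct=D48: ✓ → 61
acct=D21: ✓ → 87
acct=D50: ✓ → 119
acct=D18: ✓ → 117
acct=D70: ✓ → 200
acct=D26: ✓ → 246
acct=D35: ✗
acct=D55: ✓ → 348
acct=D75: ✗
acct=D90: ✓ → 450
acct=D23: ✓ → 114
acct=D49: ✓ → 83
acct=D80: ✓ → 266
balance_sum = 61 + 87 + 119 + 117 + 200 + 246 + 348 + 450 + 114 + 83 + 266 = 2091

2091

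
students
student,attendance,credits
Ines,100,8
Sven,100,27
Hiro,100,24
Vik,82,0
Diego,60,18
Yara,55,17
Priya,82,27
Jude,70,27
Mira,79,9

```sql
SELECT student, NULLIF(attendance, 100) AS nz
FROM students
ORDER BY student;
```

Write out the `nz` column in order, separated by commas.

student=Diego: attendance=60 vs 100: differ → 60
student=Hiro: attendance=100 vs 100: equal → NULL
student=Ines: attendance=100 vs 100: equal → NULL
student=Jude: attendance=70 vs 100: differ → 70
student=Mira: attendance=79 vs 100: differ → 79
student=Priya: attendance=82 vs 100: differ → 82
student=Sven: attendance=100 vs 100: equal → NULL
student=Vik: attendance=82 vs 100: differ → 82
student=Yara: attendance=55 vs 100: differ → 55

60, NULL, NULL, 70, 79, 82, NULL, 82, 55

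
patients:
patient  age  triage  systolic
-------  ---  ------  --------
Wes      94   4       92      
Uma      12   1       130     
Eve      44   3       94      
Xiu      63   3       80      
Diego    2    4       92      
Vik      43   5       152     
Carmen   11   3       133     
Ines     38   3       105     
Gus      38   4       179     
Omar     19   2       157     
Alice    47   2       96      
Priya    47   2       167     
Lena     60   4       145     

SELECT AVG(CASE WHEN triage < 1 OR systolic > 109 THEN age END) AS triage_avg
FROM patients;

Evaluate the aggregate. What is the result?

patient=Wes: ✗
patient=Uma: ✓ → 12
patient=Eve: ✗
patient=Xiu: ✗
patient=Diego: ✗
patient=Vik: ✓ → 43
patient=Carmen: ✓ → 11
patient=Ines: ✗
patient=Gus: ✓ → 38
patient=Omar: ✓ → 19
patient=Alice: ✗
patient=Priya: ✓ → 47
patient=Lena: ✓ → 60
triage_avg = (12 + 43 + 11 + 38 + 19 + 47 + 60) / 7 = 32.8571428571

32.8571428571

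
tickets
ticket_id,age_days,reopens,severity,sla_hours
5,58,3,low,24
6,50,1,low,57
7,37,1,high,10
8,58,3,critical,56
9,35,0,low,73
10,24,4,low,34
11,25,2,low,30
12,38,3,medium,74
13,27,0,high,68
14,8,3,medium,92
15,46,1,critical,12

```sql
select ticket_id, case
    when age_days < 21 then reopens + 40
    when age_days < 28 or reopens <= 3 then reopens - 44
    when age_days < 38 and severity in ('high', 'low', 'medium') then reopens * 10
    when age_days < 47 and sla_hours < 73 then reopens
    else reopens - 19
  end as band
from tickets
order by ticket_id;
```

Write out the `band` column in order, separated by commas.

ticket_id=5: age_days < 28 or reopens <= 3 → -41
ticket_id=6: age_days < 28 or reopens <= 3 → -43
ticket_id=7: age_days < 28 or reopens <= 3 → -43
ticket_id=8: age_days < 28 or reopens <= 3 → -41
ticket_id=9: age_days < 28 or reopens <= 3 → -44
ticket_id=10: age_days < 28 or reopens <= 3 → -40
ticket_id=11: age_days < 28 or reopens <= 3 → -42
ticket_id=12: age_days < 28 or reopens <= 3 → -41
ticket_id=13: age_days < 28 or reopens <= 3 → -44
ticket_id=14: age_days < 21 → 43
ticket_id=15: age_days < 28 or reopens <= 3 → -43

-41, -43, -43, -41, -44, -40, -42, -41, -44, 43, -43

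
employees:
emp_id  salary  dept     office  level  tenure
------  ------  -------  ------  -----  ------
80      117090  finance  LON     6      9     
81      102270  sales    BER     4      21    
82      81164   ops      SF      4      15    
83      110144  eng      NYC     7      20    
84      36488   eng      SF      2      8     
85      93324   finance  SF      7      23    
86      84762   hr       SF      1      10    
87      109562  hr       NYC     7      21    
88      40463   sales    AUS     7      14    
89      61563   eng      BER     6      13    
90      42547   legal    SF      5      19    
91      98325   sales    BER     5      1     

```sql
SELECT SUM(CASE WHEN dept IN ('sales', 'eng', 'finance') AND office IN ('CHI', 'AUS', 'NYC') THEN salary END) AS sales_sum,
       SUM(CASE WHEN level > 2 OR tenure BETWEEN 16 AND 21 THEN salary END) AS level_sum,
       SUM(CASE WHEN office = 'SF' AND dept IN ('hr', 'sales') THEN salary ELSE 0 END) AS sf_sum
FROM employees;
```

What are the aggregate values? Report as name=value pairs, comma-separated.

sales_sum=150607, level_sum=856452, sf_sum=84762

[sales_sum: dept IN ('sales', 'eng', 'finance') AND office IN ('CHI', 'AUS', 'NYC')]
emp_id=80: ✗
emp_id=81: ✗
emp_id=82: ✗
emp_id=83: ✓ → 110144
emp_id=84: ✗
emp_id=85: ✗
emp_id=86: ✗
emp_id=87: ✗
emp_id=88: ✓ → 40463
emp_id=89: ✗
emp_id=90: ✗
emp_id=91: ✗
sales_sum = 110144 + 40463 = 150607
—
[level_sum: level > 2 OR tenure BETWEEN 16 AND 21]
emp_id=80: ✓ → 117090
emp_id=81: ✓ → 102270
emp_id=82: ✓ → 81164
emp_id=83: ✓ → 110144
emp_id=84: ✗
emp_id=85: ✓ → 93324
emp_id=86: ✗
emp_id=87: ✓ → 109562
emp_id=88: ✓ → 40463
emp_id=89: ✓ → 61563
emp_id=90: ✓ → 42547
emp_id=91: ✓ → 98325
level_sum = 117090 + 102270 + 81164 + 110144 + 93324 + 109562 + 40463 + 61563 + 42547 + 98325 = 856452
—
[sf_sum: office = 'SF' AND dept IN ('hr', 'sales')]
emp_id=80: ✗
emp_id=81: ✗
emp_id=82: ✗
emp_id=83: ✗
emp_id=84: ✗
emp_id=85: ✗
emp_id=86: ✓ → 84762
emp_id=87: ✗
emp_id=88: ✗
emp_id=89: ✗
emp_id=90: ✗
emp_id=91: ✗
sf_sum = 84762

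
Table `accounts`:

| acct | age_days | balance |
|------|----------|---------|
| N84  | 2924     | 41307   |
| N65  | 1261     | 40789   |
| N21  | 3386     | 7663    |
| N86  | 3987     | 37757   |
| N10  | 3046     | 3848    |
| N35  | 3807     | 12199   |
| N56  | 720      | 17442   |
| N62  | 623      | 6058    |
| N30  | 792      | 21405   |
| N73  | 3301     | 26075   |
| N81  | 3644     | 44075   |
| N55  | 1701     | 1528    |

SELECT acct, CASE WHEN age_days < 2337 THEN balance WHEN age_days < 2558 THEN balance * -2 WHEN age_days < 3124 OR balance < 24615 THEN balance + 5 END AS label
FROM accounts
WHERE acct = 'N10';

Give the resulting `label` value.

3853

acct = N10: age_days=3046, balance=3848.
age_days < 2337 → false
age_days < 2558 → false
age_days < 3124 OR balance < 24615 → true → 3853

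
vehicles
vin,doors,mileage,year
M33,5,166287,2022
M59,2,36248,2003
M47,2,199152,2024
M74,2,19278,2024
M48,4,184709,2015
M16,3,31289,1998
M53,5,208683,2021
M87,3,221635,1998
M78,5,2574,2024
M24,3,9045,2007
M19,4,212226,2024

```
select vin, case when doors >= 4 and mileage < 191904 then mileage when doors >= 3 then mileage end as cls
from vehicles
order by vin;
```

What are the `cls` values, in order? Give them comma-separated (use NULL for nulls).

31289, 212226, 9045, 166287, NULL, 184709, 208683, NULL, NULL, 2574, 221635

vin=M16: doors >= 3 → 31289
vin=M19: doors >= 3 → 212226
vin=M24: doors >= 3 → 9045
vin=M33: doors >= 4 and mileage < 191904 → 166287
vin=M47: (no match → NULL) → NULL
vin=M48: doors >= 4 and mileage < 191904 → 184709
vin=M53: doors >= 3 → 208683
vin=M59: (no match → NULL) → NULL
vin=M74: (no match → NULL) → NULL
vin=M78: doors >= 4 and mileage < 191904 → 2574
vin=M87: doors >= 3 → 221635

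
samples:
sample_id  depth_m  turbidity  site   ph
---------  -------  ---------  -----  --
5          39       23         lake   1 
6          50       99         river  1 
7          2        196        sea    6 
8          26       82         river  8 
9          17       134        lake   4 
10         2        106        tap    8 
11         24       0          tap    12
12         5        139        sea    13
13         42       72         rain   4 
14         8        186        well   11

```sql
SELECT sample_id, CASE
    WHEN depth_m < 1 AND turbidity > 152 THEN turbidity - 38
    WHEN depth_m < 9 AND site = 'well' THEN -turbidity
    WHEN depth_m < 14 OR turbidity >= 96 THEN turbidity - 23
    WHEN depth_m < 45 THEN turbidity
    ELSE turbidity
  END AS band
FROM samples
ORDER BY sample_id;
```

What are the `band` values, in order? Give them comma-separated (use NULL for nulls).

sample_id=5: depth_m < 45 → 23
sample_id=6: depth_m < 14 OR turbidity >= 96 → 76
sample_id=7: depth_m < 14 OR turbidity >= 96 → 173
sample_id=8: depth_m < 45 → 82
sample_id=9: depth_m < 14 OR turbidity >= 96 → 111
sample_id=10: depth_m < 14 OR turbidity >= 96 → 83
sample_id=11: depth_m < 45 → 0
sample_id=12: depth_m < 14 OR turbidity >= 96 → 116
sample_id=13: depth_m < 45 → 72
sample_id=14: depth_m < 9 AND site = 'well' → -186

23, 76, 173, 82, 111, 83, 0, 116, 72, -186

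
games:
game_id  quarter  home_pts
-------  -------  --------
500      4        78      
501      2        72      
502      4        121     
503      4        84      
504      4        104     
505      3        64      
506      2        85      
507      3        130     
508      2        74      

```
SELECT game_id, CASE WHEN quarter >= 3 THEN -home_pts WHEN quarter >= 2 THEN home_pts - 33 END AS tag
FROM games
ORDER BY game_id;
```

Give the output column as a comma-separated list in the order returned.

-78, 39, -121, -84, -104, -64, 52, -130, 41

game_id=500: quarter >= 3 → -78
game_id=501: quarter >= 2 → 39
game_id=502: quarter >= 3 → -121
game_id=503: quarter >= 3 → -84
game_id=504: quarter >= 3 → -104
game_id=505: quarter >= 3 → -64
game_id=506: quarter >= 2 → 52
game_id=507: quarter >= 3 → -130
game_id=508: quarter >= 2 → 41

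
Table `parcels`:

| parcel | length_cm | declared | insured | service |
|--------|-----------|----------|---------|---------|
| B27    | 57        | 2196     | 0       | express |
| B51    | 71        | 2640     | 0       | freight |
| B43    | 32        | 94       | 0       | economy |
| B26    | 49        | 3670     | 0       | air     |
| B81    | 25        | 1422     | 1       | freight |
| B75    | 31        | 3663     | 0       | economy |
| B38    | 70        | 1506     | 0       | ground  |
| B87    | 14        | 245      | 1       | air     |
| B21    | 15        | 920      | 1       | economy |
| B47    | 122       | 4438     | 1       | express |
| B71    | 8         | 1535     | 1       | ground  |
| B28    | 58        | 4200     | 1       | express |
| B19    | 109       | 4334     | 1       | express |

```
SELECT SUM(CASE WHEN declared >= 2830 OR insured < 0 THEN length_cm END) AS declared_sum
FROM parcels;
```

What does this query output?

369

parcel=B27: ✗
parcel=B51: ✗
parcel=B43: ✗
parcel=B26: ✓ → 49
parcel=B81: ✗
parcel=B75: ✓ → 31
parcel=B38: ✗
parcel=B87: ✗
parcel=B21: ✗
parcel=B47: ✓ → 122
parcel=B71: ✗
parcel=B28: ✓ → 58
parcel=B19: ✓ → 109
declared_sum = 49 + 31 + 122 + 58 + 109 = 369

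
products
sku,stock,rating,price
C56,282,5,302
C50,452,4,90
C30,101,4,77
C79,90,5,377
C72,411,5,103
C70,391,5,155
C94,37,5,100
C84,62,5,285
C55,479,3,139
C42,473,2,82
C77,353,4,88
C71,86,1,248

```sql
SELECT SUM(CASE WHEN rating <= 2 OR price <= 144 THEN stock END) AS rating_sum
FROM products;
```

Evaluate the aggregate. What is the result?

2392

sku=C56: ✗
sku=C50: ✓ → 452
sku=C30: ✓ → 101
sku=C79: ✗
sku=C72: ✓ → 411
sku=C70: ✗
sku=C94: ✓ → 37
sku=C84: ✗
sku=C55: ✓ → 479
sku=C42: ✓ → 473
sku=C77: ✓ → 353
sku=C71: ✓ → 86
rating_sum = 452 + 101 + 411 + 37 + 479 + 473 + 353 + 86 = 2392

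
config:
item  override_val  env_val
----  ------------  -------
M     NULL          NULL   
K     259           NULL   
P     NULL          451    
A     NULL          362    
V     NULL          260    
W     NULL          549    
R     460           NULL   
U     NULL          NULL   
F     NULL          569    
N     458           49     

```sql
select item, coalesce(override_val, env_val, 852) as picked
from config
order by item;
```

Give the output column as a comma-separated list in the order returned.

item=A: override_val=NULL, env_val=362 → 362
item=F: override_val=NULL, env_val=569 → 569
item=K: override_val=259 → 259
item=M: override_val=NULL, env_val=NULL, → literal 852 → 852
item=N: override_val=458 → 458
item=P: override_val=NULL, env_val=451 → 451
item=R: override_val=460 → 460
item=U: override_val=NULL, env_val=NULL, → literal 852 → 852
item=V: override_val=NULL, env_val=260 → 260
item=W: override_val=NULL, env_val=549 → 549

362, 569, 259, 852, 458, 451, 460, 852, 260, 549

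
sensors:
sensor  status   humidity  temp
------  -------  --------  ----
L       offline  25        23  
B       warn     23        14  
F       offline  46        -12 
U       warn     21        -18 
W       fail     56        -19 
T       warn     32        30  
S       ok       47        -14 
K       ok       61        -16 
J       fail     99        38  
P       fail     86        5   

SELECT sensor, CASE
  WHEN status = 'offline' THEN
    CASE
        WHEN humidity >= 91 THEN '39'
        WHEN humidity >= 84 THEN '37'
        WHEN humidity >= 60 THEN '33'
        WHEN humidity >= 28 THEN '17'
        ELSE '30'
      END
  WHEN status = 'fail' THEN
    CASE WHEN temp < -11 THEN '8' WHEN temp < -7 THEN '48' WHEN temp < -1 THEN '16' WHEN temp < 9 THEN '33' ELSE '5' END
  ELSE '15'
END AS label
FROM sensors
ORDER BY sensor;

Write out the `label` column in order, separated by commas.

sensor=B: status='warn' → outer ELSE → 15
sensor=F: status='offline' → inner[humidity >= 28] → 17
sensor=J: status='fail' → inner[ELSE] → 5
sensor=K: status='ok' → outer ELSE → 15
sensor=L: status='offline' → inner[ELSE] → 30
sensor=P: status='fail' → inner[temp < 9] → 33
sensor=S: status='ok' → outer ELSE → 15
sensor=T: status='warn' → outer ELSE → 15
sensor=U: status='warn' → outer ELSE → 15
sensor=W: status='fail' → inner[temp < -11] → 8

15, 17, 5, 15, 30, 33, 15, 15, 15, 8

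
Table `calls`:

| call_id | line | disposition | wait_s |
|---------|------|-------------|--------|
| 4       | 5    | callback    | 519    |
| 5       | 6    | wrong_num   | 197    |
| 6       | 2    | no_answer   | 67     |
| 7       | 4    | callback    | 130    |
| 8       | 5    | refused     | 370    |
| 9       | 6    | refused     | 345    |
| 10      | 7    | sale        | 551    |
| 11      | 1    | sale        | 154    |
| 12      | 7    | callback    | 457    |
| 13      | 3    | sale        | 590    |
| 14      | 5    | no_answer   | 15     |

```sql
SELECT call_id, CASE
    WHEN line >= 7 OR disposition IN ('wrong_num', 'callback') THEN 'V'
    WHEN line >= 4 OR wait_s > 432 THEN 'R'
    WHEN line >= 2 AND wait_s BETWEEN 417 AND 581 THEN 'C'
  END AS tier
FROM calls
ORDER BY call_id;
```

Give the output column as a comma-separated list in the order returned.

V, V, NULL, V, R, R, V, NULL, V, R, R

call_id=4: line >= 7 OR disposition IN ('wrong_num', 'callback') → V
call_id=5: line >= 7 OR disposition IN ('wrong_num', 'callback') → V
call_id=6: (no match → NULL) → NULL
call_id=7: line >= 7 OR disposition IN ('wrong_num', 'callback') → V
call_id=8: line >= 4 OR wait_s > 432 → R
call_id=9: line >= 4 OR wait_s > 432 → R
call_id=10: line >= 7 OR disposition IN ('wrong_num', 'callback') → V
call_id=11: (no match → NULL) → NULL
call_id=12: line >= 7 OR disposition IN ('wrong_num', 'callback') → V
call_id=13: line >= 4 OR wait_s > 432 → R
call_id=14: line >= 4 OR wait_s > 432 → R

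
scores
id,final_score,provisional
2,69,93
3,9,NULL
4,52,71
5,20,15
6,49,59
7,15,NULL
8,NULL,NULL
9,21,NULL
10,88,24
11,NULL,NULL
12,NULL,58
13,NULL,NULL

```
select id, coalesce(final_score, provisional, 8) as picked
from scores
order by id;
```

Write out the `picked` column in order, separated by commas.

id=2: final_score=69 → 69
id=3: final_score=9 → 9
id=4: final_score=52 → 52
id=5: final_score=20 → 20
id=6: final_score=49 → 49
id=7: final_score=15 → 15
id=8: final_score=NULL, provisional=NULL, → literal 8 → 8
id=9: final_score=21 → 21
id=10: final_score=88 → 88
id=11: final_score=NULL, provisional=NULL, → literal 8 → 8
id=12: final_score=NULL, provisional=58 → 58
id=13: final_score=NULL, provisional=NULL, → literal 8 → 8

69, 9, 52, 20, 49, 15, 8, 21, 88, 8, 58, 8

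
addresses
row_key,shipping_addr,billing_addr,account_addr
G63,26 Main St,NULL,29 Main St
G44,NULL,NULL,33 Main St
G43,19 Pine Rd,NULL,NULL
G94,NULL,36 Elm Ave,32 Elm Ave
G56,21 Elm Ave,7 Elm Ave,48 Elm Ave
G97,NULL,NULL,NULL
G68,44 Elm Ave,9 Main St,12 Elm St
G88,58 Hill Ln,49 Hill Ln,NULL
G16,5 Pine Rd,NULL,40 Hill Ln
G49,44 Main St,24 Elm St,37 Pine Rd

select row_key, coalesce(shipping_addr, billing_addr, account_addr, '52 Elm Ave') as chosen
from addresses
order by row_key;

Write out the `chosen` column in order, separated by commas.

row_key=G16: shipping_addr=5 Pine Rd → 5 Pine Rd
row_key=G43: shipping_addr=19 Pine Rd → 19 Pine Rd
row_key=G44: shipping_addr=NULL, billing_addr=NULL, account_addr=33 Main St → 33 Main St
row_key=G49: shipping_addr=44 Main St → 44 Main St
row_key=G56: shipping_addr=21 Elm Ave → 21 Elm Ave
row_key=G63: shipping_addr=26 Main St → 26 Main St
row_key=G68: shipping_addr=44 Elm Ave → 44 Elm Ave
row_key=G88: shipping_addr=58 Hill Ln → 58 Hill Ln
row_key=G94: shipping_addr=NULL, billing_addr=36 Elm Ave → 36 Elm Ave
row_key=G97: shipping_addr=NULL, billing_addr=NULL, account_addr=NULL, → literal 52 Elm Ave → 52 Elm Ave

5 Pine Rd, 19 Pine Rd, 33 Main St, 44 Main St, 21 Elm Ave, 26 Main St, 44 Elm Ave, 58 Hill Ln, 36 Elm Ave, 52 Elm Ave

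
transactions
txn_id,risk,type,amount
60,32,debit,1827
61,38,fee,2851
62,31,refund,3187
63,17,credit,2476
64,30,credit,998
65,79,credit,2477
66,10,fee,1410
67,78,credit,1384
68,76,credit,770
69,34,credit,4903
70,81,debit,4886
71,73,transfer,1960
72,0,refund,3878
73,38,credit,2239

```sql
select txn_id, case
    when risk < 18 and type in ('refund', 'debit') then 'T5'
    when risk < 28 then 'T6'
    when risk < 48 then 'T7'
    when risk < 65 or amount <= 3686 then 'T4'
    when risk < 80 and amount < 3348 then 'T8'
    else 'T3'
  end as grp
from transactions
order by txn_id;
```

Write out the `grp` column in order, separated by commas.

T7, T7, T7, T6, T7, T4, T6, T4, T4, T7, T3, T4, T5, T7

txn_id=60: risk < 48 → T7
txn_id=61: risk < 48 → T7
txn_id=62: risk < 48 → T7
txn_id=63: risk < 28 → T6
txn_id=64: risk < 48 → T7
txn_id=65: risk < 65 or amount <= 3686 → T4
txn_id=66: risk < 28 → T6
txn_id=67: risk < 65 or amount <= 3686 → T4
txn_id=68: risk < 65 or amount <= 3686 → T4
txn_id=69: risk < 48 → T7
txn_id=70: ELSE → T3
txn_id=71: risk < 65 or amount <= 3686 → T4
txn_id=72: risk < 18 and type in ('refund', 'debit') → T5
txn_id=73: risk < 48 → T7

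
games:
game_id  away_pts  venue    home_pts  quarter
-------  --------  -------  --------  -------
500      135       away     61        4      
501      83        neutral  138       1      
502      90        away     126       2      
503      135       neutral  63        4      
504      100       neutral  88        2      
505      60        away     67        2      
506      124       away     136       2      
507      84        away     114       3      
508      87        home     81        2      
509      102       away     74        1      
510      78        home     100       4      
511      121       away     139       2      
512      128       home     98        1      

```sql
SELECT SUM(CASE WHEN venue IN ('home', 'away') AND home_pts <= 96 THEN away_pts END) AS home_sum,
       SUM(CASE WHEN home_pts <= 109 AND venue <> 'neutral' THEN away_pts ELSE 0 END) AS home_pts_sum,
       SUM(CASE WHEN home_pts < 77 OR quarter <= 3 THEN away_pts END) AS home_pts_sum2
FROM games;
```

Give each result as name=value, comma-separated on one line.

[home_sum: venue IN ('home', 'away') AND home_pts <= 96]
game_id=500: ✓ → 135
game_id=501: ✗
game_id=502: ✗
game_id=503: ✗
game_id=504: ✗
game_id=505: ✓ → 60
game_id=506: ✗
game_id=507: ✗
game_id=508: ✓ → 87
game_id=509: ✓ → 102
game_id=510: ✗
game_id=511: ✗
game_id=512: ✗
home_sum = 135 + 60 + 87 + 102 = 384
—
[home_pts_sum: home_pts <= 109 AND venue <> 'neutral']
game_id=500: ✓ → 135
game_id=501: ✗
game_id=502: ✗
game_id=503: ✗
game_id=504: ✗
game_id=505: ✓ → 60
game_id=506: ✗
game_id=507: ✗
game_id=508: ✓ → 87
game_id=509: ✓ → 102
game_id=510: ✓ → 78
game_id=511: ✗
game_id=512: ✓ → 128
home_pts_sum = 135 + 60 + 87 + 102 + 78 + 128 = 590
—
[home_pts_sum2: home_pts < 77 OR quarter <= 3]
game_id=500: ✓ → 135
game_id=501: ✓ → 83
game_id=502: ✓ → 90
game_id=503: ✓ → 135
game_id=504: ✓ → 100
game_id=505: ✓ → 60
game_id=506: ✓ → 124
game_id=507: ✓ → 84
game_id=508: ✓ → 87
game_id=509: ✓ → 102
game_id=510: ✗
game_id=511: ✓ → 121
game_id=512: ✓ → 128
home_pts_sum2 = 135 + 83 + 90 + 135 + 100 + 60 + 124 + 84 + 87 + 102 + 121 + 128 = 1249

home_sum=384, home_pts_sum=590, home_pts_sum2=1249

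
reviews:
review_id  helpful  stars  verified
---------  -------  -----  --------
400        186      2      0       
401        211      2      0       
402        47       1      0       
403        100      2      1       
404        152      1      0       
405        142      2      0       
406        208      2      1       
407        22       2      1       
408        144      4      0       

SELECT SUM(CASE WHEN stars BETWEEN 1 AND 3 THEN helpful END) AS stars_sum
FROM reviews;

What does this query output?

1068

review_id=400: ✓ → 186
review_id=401: ✓ → 211
review_id=402: ✓ → 47
review_id=403: ✓ → 100
review_id=404: ✓ → 152
review_id=405: ✓ → 142
review_id=406: ✓ → 208
review_id=407: ✓ → 22
review_id=408: ✗
stars_sum = 186 + 211 + 47 + 100 + 152 + 142 + 208 + 22 = 1068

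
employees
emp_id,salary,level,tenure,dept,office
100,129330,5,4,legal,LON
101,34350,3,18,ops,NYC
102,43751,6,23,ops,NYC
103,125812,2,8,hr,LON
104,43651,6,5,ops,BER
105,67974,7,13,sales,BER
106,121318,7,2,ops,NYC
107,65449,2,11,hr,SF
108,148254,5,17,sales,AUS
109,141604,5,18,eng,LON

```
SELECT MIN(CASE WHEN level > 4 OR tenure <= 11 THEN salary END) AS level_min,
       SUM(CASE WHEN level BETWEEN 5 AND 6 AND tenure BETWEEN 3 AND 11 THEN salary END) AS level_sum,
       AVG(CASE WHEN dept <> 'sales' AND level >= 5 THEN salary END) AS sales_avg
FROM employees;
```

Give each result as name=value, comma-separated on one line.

[level_min: level > 4 OR tenure <= 11]
emp_id=100: ✓ → 129330
emp_id=101: ✗
emp_id=102: ✓ → 43751
emp_id=103: ✓ → 125812
emp_id=104: ✓ → 43651
emp_id=105: ✓ → 67974
emp_id=106: ✓ → 121318
emp_id=107: ✓ → 65449
emp_id=108: ✓ → 148254
emp_id=109: ✓ → 141604
level_min = MIN(129330, 43751, 125812, 43651, 67974, 121318, 65449, 148254, 141604) = 43651
—
[level_sum: level BETWEEN 5 AND 6 AND tenure BETWEEN 3 AND 11]
emp_id=100: ✓ → 129330
emp_id=101: ✗
emp_id=102: ✗
emp_id=103: ✗
emp_id=104: ✓ → 43651
emp_id=105: ✗
emp_id=106: ✗
emp_id=107: ✗
emp_id=108: ✗
emp_id=109: ✗
level_sum = 129330 + 43651 = 172981
—
[sales_avg: dept <> 'sales' AND level >= 5]
emp_id=100: ✓ → 129330
emp_id=101: ✗
emp_id=102: ✓ → 43751
emp_id=103: ✗
emp_id=104: ✓ → 43651
emp_id=105: ✗
emp_id=106: ✓ → 121318
emp_id=107: ✗
emp_id=108: ✗
emp_id=109: ✓ → 141604
sales_avg = (129330 + 43751 + 43651 + 121318 + 141604) / 5 = 95930.8

level_min=43651, level_sum=172981, sales_avg=95930.8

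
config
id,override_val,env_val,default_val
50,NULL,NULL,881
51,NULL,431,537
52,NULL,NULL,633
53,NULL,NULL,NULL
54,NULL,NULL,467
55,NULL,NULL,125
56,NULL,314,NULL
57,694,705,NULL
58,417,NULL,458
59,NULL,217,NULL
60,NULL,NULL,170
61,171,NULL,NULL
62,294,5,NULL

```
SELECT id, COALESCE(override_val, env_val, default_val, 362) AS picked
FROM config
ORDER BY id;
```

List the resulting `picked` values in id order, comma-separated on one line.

id=50: override_val=NULL, env_val=NULL, default_val=881 → 881
id=51: override_val=NULL, env_val=431 → 431
id=52: override_val=NULL, env_val=NULL, default_val=633 → 633
id=53: override_val=NULL, env_val=NULL, default_val=NULL, → literal 362 → 362
id=54: override_val=NULL, env_val=NULL, default_val=467 → 467
id=55: override_val=NULL, env_val=NULL, default_val=125 → 125
id=56: override_val=NULL, env_val=314 → 314
id=57: override_val=694 → 694
id=58: override_val=417 → 417
id=59: override_val=NULL, env_val=217 → 217
id=60: override_val=NULL, env_val=NULL, default_val=170 → 170
id=61: override_val=171 → 171
id=62: override_val=294 → 294

881, 431, 633, 362, 467, 125, 314, 694, 417, 217, 170, 171, 294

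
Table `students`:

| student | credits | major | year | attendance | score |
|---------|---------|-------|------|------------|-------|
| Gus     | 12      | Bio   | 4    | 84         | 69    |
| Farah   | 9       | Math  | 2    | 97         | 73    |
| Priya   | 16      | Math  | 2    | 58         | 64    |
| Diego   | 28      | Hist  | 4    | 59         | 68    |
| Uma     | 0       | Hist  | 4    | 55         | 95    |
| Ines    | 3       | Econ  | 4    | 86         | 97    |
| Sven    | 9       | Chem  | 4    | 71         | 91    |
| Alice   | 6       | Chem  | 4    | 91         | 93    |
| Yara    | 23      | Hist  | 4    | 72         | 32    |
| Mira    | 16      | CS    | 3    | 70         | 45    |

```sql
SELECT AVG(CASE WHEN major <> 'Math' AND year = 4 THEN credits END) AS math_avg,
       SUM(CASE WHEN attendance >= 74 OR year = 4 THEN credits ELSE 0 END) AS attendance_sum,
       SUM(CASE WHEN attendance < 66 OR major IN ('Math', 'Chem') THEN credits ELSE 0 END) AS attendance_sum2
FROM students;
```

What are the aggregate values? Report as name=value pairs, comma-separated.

math_avg=11.5714285714, attendance_sum=90, attendance_sum2=68

[math_avg: major <> 'Math' AND year = 4]
student=Gus: ✓ → 12
student=Farah: ✗
student=Priya: ✗
student=Diego: ✓ → 28
student=Uma: ✓ → 0
student=Ines: ✓ → 3
student=Sven: ✓ → 9
student=Alice: ✓ → 6
student=Yara: ✓ → 23
student=Mira: ✗
math_avg = (12 + 28 + 0 + 3 + 9 + 6 + 23) / 7 = 11.5714285714
—
[attendance_sum: attendance >= 74 OR year = 4]
student=Gus: ✓ → 12
student=Farah: ✓ → 9
student=Priya: ✗
student=Diego: ✓ → 28
student=Uma: ✓ → 0
student=Ines: ✓ → 3
student=Sven: ✓ → 9
student=Alice: ✓ → 6
student=Yara: ✓ → 23
student=Mira: ✗
attendance_sum = 12 + 9 + 28 + 3 + 9 + 6 + 23 = 90
—
[attendance_sum2: attendance < 66 OR major IN ('Math', 'Chem')]
student=Gus: ✗
student=Farah: ✓ → 9
student=Priya: ✓ → 16
student=Diego: ✓ → 28
student=Uma: ✓ → 0
student=Ines: ✗
student=Sven: ✓ → 9
student=Alice: ✓ → 6
student=Yara: ✗
student=Mira: ✗
attendance_sum2 = 9 + 16 + 28 + 9 + 6 = 68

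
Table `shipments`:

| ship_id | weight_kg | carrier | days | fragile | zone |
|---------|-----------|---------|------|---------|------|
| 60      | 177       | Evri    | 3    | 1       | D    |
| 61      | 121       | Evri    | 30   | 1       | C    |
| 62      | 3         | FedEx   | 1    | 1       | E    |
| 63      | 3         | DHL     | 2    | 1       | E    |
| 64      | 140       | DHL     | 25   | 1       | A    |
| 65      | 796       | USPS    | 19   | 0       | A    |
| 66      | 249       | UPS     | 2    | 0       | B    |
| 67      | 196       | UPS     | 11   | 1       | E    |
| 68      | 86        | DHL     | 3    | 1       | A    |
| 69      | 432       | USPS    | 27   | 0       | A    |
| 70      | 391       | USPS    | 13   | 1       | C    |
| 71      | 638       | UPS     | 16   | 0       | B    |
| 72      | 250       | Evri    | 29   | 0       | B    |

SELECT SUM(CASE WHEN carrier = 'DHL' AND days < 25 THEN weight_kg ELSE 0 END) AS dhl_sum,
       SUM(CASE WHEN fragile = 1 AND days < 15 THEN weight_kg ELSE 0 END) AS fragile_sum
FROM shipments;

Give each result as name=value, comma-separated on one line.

dhl_sum=89, fragile_sum=856

[dhl_sum: carrier = 'DHL' AND days < 25]
ship_id=60: ✗
ship_id=61: ✗
ship_id=62: ✗
ship_id=63: ✓ → 3
ship_id=64: ✗
ship_id=65: ✗
ship_id=66: ✗
ship_id=67: ✗
ship_id=68: ✓ → 86
ship_id=69: ✗
ship_id=70: ✗
ship_id=71: ✗
ship_id=72: ✗
dhl_sum = 3 + 86 = 89
—
[fragile_sum: fragile = 1 AND days < 15]
ship_id=60: ✓ → 177
ship_id=61: ✗
ship_id=62: ✓ → 3
ship_id=63: ✓ → 3
ship_id=64: ✗
ship_id=65: ✗
ship_id=66: ✗
ship_id=67: ✓ → 196
ship_id=68: ✓ → 86
ship_id=69: ✗
ship_id=70: ✓ → 391
ship_id=71: ✗
ship_id=72: ✗
fragile_sum = 177 + 3 + 3 + 196 + 86 + 391 = 856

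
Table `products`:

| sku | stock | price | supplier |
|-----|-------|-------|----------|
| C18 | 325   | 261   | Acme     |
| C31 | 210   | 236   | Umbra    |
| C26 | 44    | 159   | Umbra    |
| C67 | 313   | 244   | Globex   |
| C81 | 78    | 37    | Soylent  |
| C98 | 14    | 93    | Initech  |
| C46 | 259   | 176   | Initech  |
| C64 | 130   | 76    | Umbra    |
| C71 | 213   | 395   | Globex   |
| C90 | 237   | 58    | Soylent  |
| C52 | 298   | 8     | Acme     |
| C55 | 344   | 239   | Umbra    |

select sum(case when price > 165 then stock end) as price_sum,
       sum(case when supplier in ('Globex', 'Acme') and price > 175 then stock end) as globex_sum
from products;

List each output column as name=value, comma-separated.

price_sum=1664, globex_sum=851

[price_sum: price > 165]
sku=C18: ✓ → 325
sku=C31: ✓ → 210
sku=C26: ✗
sku=C67: ✓ → 313
sku=C81: ✗
sku=C98: ✗
sku=C46: ✓ → 259
sku=C64: ✗
sku=C71: ✓ → 213
sku=C90: ✗
sku=C52: ✗
sku=C55: ✓ → 344
price_sum = 325 + 210 + 313 + 259 + 213 + 344 = 1664
—
[globex_sum: supplier in ('Globex', 'Acme') and price > 175]
sku=C18: ✓ → 325
sku=C31: ✗
sku=C26: ✗
sku=C67: ✓ → 313
sku=C81: ✗
sku=C98: ✗
sku=C46: ✗
sku=C64: ✗
sku=C71: ✓ → 213
sku=C90: ✗
sku=C52: ✗
sku=C55: ✗
globex_sum = 325 + 313 + 213 = 851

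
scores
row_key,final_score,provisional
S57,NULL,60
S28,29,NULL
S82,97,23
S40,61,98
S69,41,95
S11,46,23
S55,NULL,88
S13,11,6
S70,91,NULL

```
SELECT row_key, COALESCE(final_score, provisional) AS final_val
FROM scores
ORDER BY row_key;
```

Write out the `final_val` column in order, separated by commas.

46, 11, 29, 61, 88, 60, 41, 91, 97

row_key=S11: final_score=46 → 46
row_key=S13: final_score=11 → 11
row_key=S28: final_score=29 → 29
row_key=S40: final_score=61 → 61
row_key=S55: final_score=NULL, provisional=88 → 88
row_key=S57: final_score=NULL, provisional=60 → 60
row_key=S69: final_score=41 → 41
row_key=S70: final_score=91 → 91
row_key=S82: final_score=97 → 97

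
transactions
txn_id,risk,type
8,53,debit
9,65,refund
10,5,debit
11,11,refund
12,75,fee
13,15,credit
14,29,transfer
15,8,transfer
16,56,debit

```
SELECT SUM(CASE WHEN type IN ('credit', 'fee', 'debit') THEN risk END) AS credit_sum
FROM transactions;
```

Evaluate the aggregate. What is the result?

txn_id=8: ✓ → 53
txn_id=9: ✗
txn_id=10: ✓ → 5
txn_id=11: ✗
txn_id=12: ✓ → 75
txn_id=13: ✓ → 15
txn_id=14: ✗
txn_id=15: ✗
txn_id=16: ✓ → 56
credit_sum = 53 + 5 + 75 + 15 + 56 = 204

204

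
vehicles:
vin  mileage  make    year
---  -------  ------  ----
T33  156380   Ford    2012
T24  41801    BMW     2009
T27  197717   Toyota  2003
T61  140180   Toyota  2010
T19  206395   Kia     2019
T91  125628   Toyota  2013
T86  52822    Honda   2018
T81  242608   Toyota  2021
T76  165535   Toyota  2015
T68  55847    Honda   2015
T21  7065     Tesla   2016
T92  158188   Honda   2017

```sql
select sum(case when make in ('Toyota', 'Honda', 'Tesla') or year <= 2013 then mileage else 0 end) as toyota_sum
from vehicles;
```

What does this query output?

vin=T33: ✓ → 156380
vin=T24: ✓ → 41801
vin=T27: ✓ → 197717
vin=T61: ✓ → 140180
vin=T19: ✗
vin=T91: ✓ → 125628
vin=T86: ✓ → 52822
vin=T81: ✓ → 242608
vin=T76: ✓ → 165535
vin=T68: ✓ → 55847
vin=T21: ✓ → 7065
vin=T92: ✓ → 158188
toyota_sum = 156380 + 41801 + 197717 + 140180 + 125628 + 52822 + 242608 + 165535 + 55847 + 7065 + 158188 = 1343771

1343771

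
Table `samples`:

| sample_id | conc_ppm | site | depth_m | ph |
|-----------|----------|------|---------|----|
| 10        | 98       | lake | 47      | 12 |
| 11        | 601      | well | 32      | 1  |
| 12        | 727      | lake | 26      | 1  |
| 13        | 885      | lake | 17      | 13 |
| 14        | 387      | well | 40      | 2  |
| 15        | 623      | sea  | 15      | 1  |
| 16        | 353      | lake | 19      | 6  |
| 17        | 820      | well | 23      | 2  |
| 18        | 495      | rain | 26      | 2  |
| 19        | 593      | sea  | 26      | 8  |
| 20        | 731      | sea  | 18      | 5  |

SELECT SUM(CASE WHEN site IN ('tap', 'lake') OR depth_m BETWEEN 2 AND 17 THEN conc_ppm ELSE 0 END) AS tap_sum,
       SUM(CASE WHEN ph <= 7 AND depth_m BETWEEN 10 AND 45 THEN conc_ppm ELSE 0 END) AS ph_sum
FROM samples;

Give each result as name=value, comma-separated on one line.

[tap_sum: site IN ('tap', 'lake') OR depth_m BETWEEN 2 AND 17]
sample_id=10: ✓ → 98
sample_id=11: ✗
sample_id=12: ✓ → 727
sample_id=13: ✓ → 885
sample_id=14: ✗
sample_id=15: ✓ → 623
sample_id=16: ✓ → 353
sample_id=17: ✗
sample_id=18: ✗
sample_id=19: ✗
sample_id=20: ✗
tap_sum = 98 + 727 + 885 + 623 + 353 = 2686
—
[ph_sum: ph <= 7 AND depth_m BETWEEN 10 AND 45]
sample_id=10: ✗
sample_id=11: ✓ → 601
sample_id=12: ✓ → 727
sample_id=13: ✗
sample_id=14: ✓ → 387
sample_id=15: ✓ → 623
sample_id=16: ✓ → 353
sample_id=17: ✓ → 820
sample_id=18: ✓ → 495
sample_id=19: ✗
sample_id=20: ✓ → 731
ph_sum = 601 + 727 + 387 + 623 + 353 + 820 + 495 + 731 = 4737

tap_sum=2686, ph_sum=4737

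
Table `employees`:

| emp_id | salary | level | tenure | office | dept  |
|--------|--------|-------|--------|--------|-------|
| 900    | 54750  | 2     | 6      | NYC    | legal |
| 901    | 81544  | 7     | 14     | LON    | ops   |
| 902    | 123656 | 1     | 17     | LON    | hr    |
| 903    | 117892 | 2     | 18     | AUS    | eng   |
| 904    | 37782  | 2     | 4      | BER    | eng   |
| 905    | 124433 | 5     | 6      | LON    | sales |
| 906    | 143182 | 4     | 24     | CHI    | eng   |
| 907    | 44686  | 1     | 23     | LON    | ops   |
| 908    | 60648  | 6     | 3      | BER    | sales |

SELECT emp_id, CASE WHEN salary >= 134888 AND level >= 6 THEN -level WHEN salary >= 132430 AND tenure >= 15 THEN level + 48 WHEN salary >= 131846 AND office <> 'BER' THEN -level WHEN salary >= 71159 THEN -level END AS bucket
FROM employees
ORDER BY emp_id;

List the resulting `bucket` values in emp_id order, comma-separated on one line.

NULL, -7, -1, -2, NULL, -5, 52, NULL, NULL

emp_id=900: (no match → NULL) → NULL
emp_id=901: salary >= 71159 → -7
emp_id=902: salary >= 71159 → -1
emp_id=903: salary >= 71159 → -2
emp_id=904: (no match → NULL) → NULL
emp_id=905: salary >= 71159 → -5
emp_id=906: salary >= 132430 AND tenure >= 15 → 52
emp_id=907: (no match → NULL) → NULL
emp_id=908: (no match → NULL) → NULL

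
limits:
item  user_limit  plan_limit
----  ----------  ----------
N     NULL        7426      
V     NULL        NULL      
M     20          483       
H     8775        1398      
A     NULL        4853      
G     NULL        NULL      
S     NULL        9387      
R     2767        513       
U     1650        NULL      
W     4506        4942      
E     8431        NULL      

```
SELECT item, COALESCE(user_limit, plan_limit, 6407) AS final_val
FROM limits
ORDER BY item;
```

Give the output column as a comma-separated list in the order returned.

4853, 8431, 6407, 8775, 20, 7426, 2767, 9387, 1650, 6407, 4506

item=A: user_limit=NULL, plan_limit=4853 → 4853
item=E: user_limit=8431 → 8431
item=G: user_limit=NULL, plan_limit=NULL, → literal 6407 → 6407
item=H: user_limit=8775 → 8775
item=M: user_limit=20 → 20
item=N: user_limit=NULL, plan_limit=7426 → 7426
item=R: user_limit=2767 → 2767
item=S: user_limit=NULL, plan_limit=9387 → 9387
item=U: user_limit=1650 → 1650
item=V: user_limit=NULL, plan_limit=NULL, → literal 6407 → 6407
item=W: user_limit=4506 → 4506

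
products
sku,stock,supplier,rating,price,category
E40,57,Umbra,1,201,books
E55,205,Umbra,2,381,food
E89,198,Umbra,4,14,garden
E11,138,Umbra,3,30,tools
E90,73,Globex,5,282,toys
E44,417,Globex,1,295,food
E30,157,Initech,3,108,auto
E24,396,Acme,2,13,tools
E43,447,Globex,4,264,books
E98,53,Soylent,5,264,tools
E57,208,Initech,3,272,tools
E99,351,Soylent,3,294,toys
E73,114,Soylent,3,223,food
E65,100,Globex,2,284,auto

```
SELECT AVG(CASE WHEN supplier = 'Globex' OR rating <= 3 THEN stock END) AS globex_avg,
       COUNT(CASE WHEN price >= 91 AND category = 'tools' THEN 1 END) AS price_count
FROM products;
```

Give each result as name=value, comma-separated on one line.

globex_avg=221.9166666667, price_count=2

[globex_avg: supplier = 'Globex' OR rating <= 3]
sku=E40: ✓ → 57
sku=E55: ✓ → 205
sku=E89: ✗
sku=E11: ✓ → 138
sku=E90: ✓ → 73
sku=E44: ✓ → 417
sku=E30: ✓ → 157
sku=E24: ✓ → 396
sku=E43: ✓ → 447
sku=E98: ✗
sku=E57: ✓ → 208
sku=E99: ✓ → 351
sku=E73: ✓ → 114
sku=E65: ✓ → 100
globex_avg = (57 + 205 + 138 + 73 + 417 + 157 + 396 + 447 + 208 + 351 + 114 + 100) / 12 = 221.9166666667
—
[price_count: price >= 91 AND category = 'tools']
sku=E40: ✗
sku=E55: ✗
sku=E89: ✗
sku=E11: ✗
sku=E90: ✗
sku=E44: ✗
sku=E30: ✗
sku=E24: ✗
sku=E43: ✗
sku=E98: ✓ → 1
sku=E57: ✓ → 1
sku=E99: ✗
sku=E73: ✗
sku=E65: ✗
price_count = COUNT(1, 1) = 2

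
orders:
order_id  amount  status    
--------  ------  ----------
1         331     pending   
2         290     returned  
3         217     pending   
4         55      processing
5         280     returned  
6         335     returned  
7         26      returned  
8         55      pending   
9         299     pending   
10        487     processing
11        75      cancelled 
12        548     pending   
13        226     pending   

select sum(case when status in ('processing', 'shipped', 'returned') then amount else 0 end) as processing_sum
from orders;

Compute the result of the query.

1473

order_id=1: ✗
order_id=2: ✓ → 290
order_id=3: ✗
order_id=4: ✓ → 55
order_id=5: ✓ → 280
order_id=6: ✓ → 335
order_id=7: ✓ → 26
order_id=8: ✗
order_id=9: ✗
order_id=10: ✓ → 487
order_id=11: ✗
order_id=12: ✗
order_id=13: ✗
processing_sum = 290 + 55 + 280 + 335 + 26 + 487 = 1473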